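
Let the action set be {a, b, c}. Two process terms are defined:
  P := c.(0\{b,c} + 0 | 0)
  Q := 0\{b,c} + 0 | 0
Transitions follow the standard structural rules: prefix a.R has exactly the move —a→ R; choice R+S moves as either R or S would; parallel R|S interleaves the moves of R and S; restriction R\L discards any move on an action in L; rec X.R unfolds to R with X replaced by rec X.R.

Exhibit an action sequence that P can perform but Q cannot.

c

P's transition system — 2 states:
  p0 = c.(0\{b,c} + 0 | 0) has moves --c--▸ p1
  p1 = 0\{b,c} + 0 | 0 has moves deadlocked
Q's transition system — 1 states:
  q0 = 0\{b,c} + 0 | 0 has moves deadlocked
Run σ = ⟨c⟩ on P: start {p0}
  [1] c ⇒ {p1}
  ✓ P
Run σ = ⟨c⟩ on Q: start {q0}
  [1] c ⇒ ∅  — Q cannot continue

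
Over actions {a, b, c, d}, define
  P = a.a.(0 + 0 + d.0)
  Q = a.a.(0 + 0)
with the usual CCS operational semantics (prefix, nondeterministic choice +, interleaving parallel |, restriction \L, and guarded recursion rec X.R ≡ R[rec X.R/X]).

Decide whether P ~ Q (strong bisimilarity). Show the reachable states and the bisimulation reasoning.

NO

LTS(P): 4 reachable states
  u0 = a.a.(0 + 0 + d.0) ⊢ =a=> u1
  u1 = a.(0 + 0 + d.0) ⊢ =a=> u2
  u2 = 0 + 0 + d.0 ⊢ =d=> u3
  u3 = 0 ⊢ ∅
LTS(Q): 3 reachable states
  v0 = a.a.(0 + 0) ⊢ =a=> v1
  v1 = a.(0 + 0) ⊢ =a=> v2
  v2 = 0 + 0 ⊢ ∅
Bisimilarity quotient blocks:
  B0 = {u0}
  B1 = {u1}
  B2 = {u2}
  B3 = {u3, v2}
  B4 = {v0}
  B5 = {v1}
u0 ∈ B0, v0 ∈ B4 → different blocks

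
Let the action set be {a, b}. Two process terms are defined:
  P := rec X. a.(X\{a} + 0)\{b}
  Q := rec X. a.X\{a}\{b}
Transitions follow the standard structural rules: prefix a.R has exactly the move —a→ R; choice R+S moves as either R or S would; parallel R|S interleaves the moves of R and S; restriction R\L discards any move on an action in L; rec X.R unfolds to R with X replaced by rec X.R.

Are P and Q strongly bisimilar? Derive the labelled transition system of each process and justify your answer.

YES

Reachable graph of P (2 states):
  u0 = rec X. a.(X\{a} + 0)\{b} ⊢ --a--▸ u1
  u1 = ((rec X. a.(X\{a} + 0)\{b})\{a} + 0)\{b} ⊢ ∅
Reachable graph of Q (2 states):
  v0 = rec X. a.X\{a}\{b} ⊢ --a--▸ v1
  v1 = (rec X. a.X\{a}\{b})\{a}\{b} ⊢ ∅
Coarsest stable partition (strong bisimilarity classes):
  B0 = {u0, v0}
  B1 = {u1, v1}
u0 ∈ B0, v0 ∈ B0 → same block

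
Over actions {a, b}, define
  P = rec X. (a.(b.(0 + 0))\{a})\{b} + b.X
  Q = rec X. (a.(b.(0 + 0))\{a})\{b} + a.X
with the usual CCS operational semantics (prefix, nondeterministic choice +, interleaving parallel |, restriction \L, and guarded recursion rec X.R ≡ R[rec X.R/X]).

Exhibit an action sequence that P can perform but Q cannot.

b

Reachable graph of P (2 states):
  u0 = rec X. (a.(b.(0 + 0))\{a})\{b} + b.X ⊢ —a→ u1, —b→ u0
  u1 = (b.(0 + 0))\{a}\{b} ⊢ stopped
Reachable graph of Q (2 states):
  v0 = rec X. (a.(b.(0 + 0))\{a})\{b} + a.X ⊢ —a→ v0, —a→ v1
  v1 = (b.(0 + 0))\{a}\{b} ⊢ stopped
Executing b from P (initial set {u0}):
  [1] b ⇒ {u0}
  P completes σ.
Executing b from Q (initial set {v0}):
  [1] b ⇒ no successor for Q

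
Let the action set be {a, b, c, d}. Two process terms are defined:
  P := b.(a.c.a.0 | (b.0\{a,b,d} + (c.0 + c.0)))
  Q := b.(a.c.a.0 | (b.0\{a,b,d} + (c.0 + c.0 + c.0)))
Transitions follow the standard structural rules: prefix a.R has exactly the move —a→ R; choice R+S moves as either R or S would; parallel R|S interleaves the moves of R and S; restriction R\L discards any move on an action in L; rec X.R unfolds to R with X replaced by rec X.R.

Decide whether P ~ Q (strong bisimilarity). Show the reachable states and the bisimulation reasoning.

YES

Reachable graph of P (13 states):
  p0 = b.(a.c.a.0 | (b.0\{a,b,d} + (c.0 + c.0))) → —b→ p1
  p1 = a.c.a.0 | (b.0\{a,b,d} + (c.0 + c.0)) → —a→ p2, —b→ p3, —c→ p4
  p2 = c.a.0 | (b.0\{a,b,d} + (c.0 + c.0)) → —b→ p5, —c→ p6, —c→ p7
  p3 = a.c.a.0 | 0\{a,b,d} → —a→ p5
  p4 = a.c.a.0 | 0 → —a→ p7
  p5 = c.a.0 | 0\{a,b,d} → —c→ p8
  p6 = a.0 | (b.0\{a,b,d} + (c.0 + c.0)) → —a→ p9, —b→ p8, —c→ p10
  p7 = c.a.0 | 0 → —c→ p10
  p8 = a.0 | 0\{a,b,d} → —a→ p11
  p9 = 0 | (b.0\{a,b,d} + (c.0 + c.0)) → —b→ p11, —c→ p12
  p10 = a.0 | 0 → —a→ p12
  p11 = 0 | 0\{a,b,d} → stopped
  p12 = 0 | 0 → stopped
Reachable graph of Q (13 states):
  q0 = b.(a.c.a.0 | (b.0\{a,b,d} + (c.0 + c.0 + c.0))) → —b→ q1
  q1 = a.c.a.0 | (b.0\{a,b,d} + (c.0 + c.0 + c.0)) → —a→ q2, —b→ q3, —c→ q4
  q2 = c.a.0 | (b.0\{a,b,d} + (c.0 + c.0 + c.0)) → —b→ q5, —c→ q6, —c→ q7
  q3 = a.c.a.0 | 0\{a,b,d} → —a→ q5
  q4 = a.c.a.0 | 0 → —a→ q7
  q5 = c.a.0 | 0\{a,b,d} → —c→ q8
  q6 = a.0 | (b.0\{a,b,d} + (c.0 + c.0 + c.0)) → —a→ q9, —b→ q8, —c→ q10
  q7 = c.a.0 | 0 → —c→ q10
  q8 = a.0 | 0\{a,b,d} → —a→ q11
  q9 = 0 | (b.0\{a,b,d} + (c.0 + c.0 + c.0)) → —b→ q11, —c→ q12
  q10 = a.0 | 0 → —a→ q12
  q11 = 0 | 0\{a,b,d} → stopped
  q12 = 0 | 0 → stopped
Coarsest stable partition (strong bisimilarity classes):
  B0 = {p0, q0}
  B1 = {p1, q1}
  B2 = {p3, p4, q3, q4}
  B3 = {p5, p7, q5, q7}
  B4 = {p10, p8, q10, q8}
  B5 = {p11, p12, q11, q12}
  B6 = {p2, q2}
  B7 = {p6, q6}
  B8 = {p9, q9}
p0 ∈ B0, q0 ∈ B0 → same block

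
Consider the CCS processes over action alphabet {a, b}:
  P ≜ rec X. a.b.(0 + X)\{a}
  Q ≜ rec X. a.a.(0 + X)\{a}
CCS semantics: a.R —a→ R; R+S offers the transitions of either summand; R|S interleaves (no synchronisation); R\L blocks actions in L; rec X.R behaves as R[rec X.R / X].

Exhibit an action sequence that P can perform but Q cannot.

Reachable graph of P (3 states):
  p0 = rec X. a.b.(0 + X)\{a} → =a=> p1
  p1 = b.(0 + (rec X. a.b.(0 + X)\{a}))\{a} → =b=> p2
  p2 = (0 + (rec X. a.b.(0 + X)\{a}))\{a} → stopped
Reachable graph of Q (3 states):
  q0 = rec X. a.a.(0 + X)\{a} → =a=> q1
  q1 = a.(0 + (rec X. a.a.(0 + X)\{a}))\{a} → =a=> q2
  q2 = (0 + (rec X. a.a.(0 + X)\{a}))\{a} → stopped
Run σ = ⟨ab⟩ on P: start {p0}
  after a @ step 1: {p1}
  after b @ step 2: {p2}
  ✓ P
Run σ = ⟨ab⟩ on Q: start {q0}
  after a @ step 1: {q1}
  after b @ step 2: no successor for Q

ab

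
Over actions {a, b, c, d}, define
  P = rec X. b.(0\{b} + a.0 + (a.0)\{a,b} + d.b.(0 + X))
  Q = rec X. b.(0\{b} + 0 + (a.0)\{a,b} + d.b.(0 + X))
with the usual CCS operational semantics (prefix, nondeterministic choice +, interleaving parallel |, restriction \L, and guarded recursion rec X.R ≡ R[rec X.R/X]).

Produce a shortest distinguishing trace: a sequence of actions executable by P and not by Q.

ba

Reachable graph of P (5 states):
  s0 = rec X. b.(0\{b} + a.0 + (a.0)\{a,b} + d.b.(0 + X)) → =b=> s1
  s1 = 0\{b} + a.0 + (a.0)\{a,b} + d.b.(0 + (rec X. b.(0\{b} + a.0 + (a.0)\{a,b} + d.b.(0 + X)))) → =a=> s2, =d=> s3
  s2 = 0 → ∅
  s3 = b.(0 + (rec X. b.(0\{b} + a.0 + (a.0)\{a,b} + d.b.(0 + X)))) → =b=> s4
  s4 = 0 + (rec X. b.(0\{b} + a.0 + (a.0)\{a,b} + d.b.(0 + X))) → =b=> s1
Reachable graph of Q (4 states):
  t0 = rec X. b.(0\{b} + 0 + (a.0)\{a,b} + d.b.(0 + X)) → =b=> t1
  t1 = 0\{b} + 0 + (a.0)\{a,b} + d.b.(0 + (rec X. b.(0\{b} + 0 + (a.0)\{a,b} + d.b.(0 + X)))) → =d=> t2
  t2 = b.(0 + (rec X. b.(0\{b} + 0 + (a.0)\{a,b} + d.b.(0 + X)))) → =b=> t3
  t3 = 0 + (rec X. b.(0\{b} + 0 + (a.0)\{a,b} + d.b.(0 + X))) → =b=> t1
Run σ = ⟨ba⟩ on P: start {s0}
  [1] b ⇒ {s1}
  [2] a ⇒ {s2}
  — P admits the full trace.
Run σ = ⟨ba⟩ on Q: start {t0}
  [1] b ⇒ {t1}
  [2] a ⇒ ∅  — Q cannot continue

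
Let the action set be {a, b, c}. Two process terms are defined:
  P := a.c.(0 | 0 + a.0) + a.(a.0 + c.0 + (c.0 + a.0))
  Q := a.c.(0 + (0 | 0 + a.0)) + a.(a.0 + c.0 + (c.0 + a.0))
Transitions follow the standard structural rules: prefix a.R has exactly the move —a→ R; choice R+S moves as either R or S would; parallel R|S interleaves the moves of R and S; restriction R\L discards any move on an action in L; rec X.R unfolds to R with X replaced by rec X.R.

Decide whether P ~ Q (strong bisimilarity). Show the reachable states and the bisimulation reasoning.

Reachable graph of P (5 states):
  p0 = a.c.(0 | 0 + a.0) + a.(a.0 + c.0 + (c.0 + a.0)) → =a=> p1, =a=> p2
  p1 = a.0 + c.0 + (c.0 + a.0) → =a=> p3, =c=> p3
  p2 = c.(0 | 0 + a.0) → =c=> p4
  p3 = 0 → ·
  p4 = 0 | 0 + a.0 → =a=> p3
Reachable graph of Q (5 states):
  q0 = a.c.(0 + (0 | 0 + a.0)) + a.(a.0 + c.0 + (c.0 + a.0)) → =a=> q1, =a=> q2
  q1 = a.0 + c.0 + (c.0 + a.0) → =a=> q3, =c=> q3
  q2 = c.(0 + (0 | 0 + a.0)) → =c=> q4
  q3 = 0 → ·
  q4 = 0 + (0 | 0 + a.0) → =a=> q3
Coarsest stable partition (strong bisimilarity classes):
  B0 = {p0, q0}
  B1 = {p1, q1}
  B2 = {p3, q3}
  B3 = {p2, q2}
  B4 = {p4, q4}
p0 ∈ B0, q0 ∈ B0 → same block

P ~ Q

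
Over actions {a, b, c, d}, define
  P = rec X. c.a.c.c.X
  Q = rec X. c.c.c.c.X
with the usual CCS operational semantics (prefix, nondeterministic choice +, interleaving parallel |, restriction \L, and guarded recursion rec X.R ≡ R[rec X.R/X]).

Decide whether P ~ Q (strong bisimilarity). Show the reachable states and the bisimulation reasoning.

P's transition system — 4 states:
  u0 = rec X. c.a.c.c.X has moves —c→ u1
  u1 = a.c.c.(rec X. c.a.c.c.X) has moves —a→ u2
  u2 = c.c.(rec X. c.a.c.c.X) has moves —c→ u3
  u3 = c.(rec X. c.a.c.c.X) has moves —c→ u0
Q's transition system — 4 states:
  v0 = rec X. c.c.c.c.X has moves —c→ v1
  v1 = c.c.c.(rec X. c.c.c.c.X) has moves —c→ v2
  v2 = c.c.(rec X. c.c.c.c.X) has moves —c→ v3
  v3 = c.(rec X. c.c.c.c.X) has moves —c→ v0
Coarsest stable partition (strong bisimilarity classes):
  B0 = {u0}
  B1 = {u1}
  B2 = {u2}
  B3 = {u3}
  B4 = {v0, v1, v2, v3}
u0 ∈ B0, v0 ∈ B4 → different blocks

not bisimilar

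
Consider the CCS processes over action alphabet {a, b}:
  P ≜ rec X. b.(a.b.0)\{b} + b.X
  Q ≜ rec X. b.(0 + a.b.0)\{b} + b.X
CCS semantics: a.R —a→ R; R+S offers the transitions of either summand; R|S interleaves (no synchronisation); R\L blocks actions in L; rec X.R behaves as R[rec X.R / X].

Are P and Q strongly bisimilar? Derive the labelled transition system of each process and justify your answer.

Reachable graph of P (3 states):
  u0 = rec X. b.(a.b.0)\{b} + b.X | —b→ u0, —b→ u1
  u1 = (a.b.0)\{b} | —a→ u2
  u2 = (b.0)\{b} | stopped
Reachable graph of Q (3 states):
  v0 = rec X. b.(0 + a.b.0)\{b} + b.X | —b→ v0, —b→ v1
  v1 = (0 + a.b.0)\{b} | —a→ v2
  v2 = (b.0)\{b} | stopped
Coarsest stable partition (strong bisimilarity classes):
  B0 = {u0, v0}
  B1 = {u1, v1}
  B2 = {u2, v2}
u0 ∈ B0, v0 ∈ B0 → same block

YES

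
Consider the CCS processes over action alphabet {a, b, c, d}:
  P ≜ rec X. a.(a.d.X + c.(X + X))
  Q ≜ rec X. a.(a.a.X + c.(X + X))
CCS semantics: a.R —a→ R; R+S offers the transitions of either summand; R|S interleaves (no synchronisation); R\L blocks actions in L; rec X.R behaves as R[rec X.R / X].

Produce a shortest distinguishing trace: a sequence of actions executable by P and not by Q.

Reachable graph of P (4 states):
  s0 = rec X. a.(a.d.X + c.(X + X)) has moves —a→ s1
  s1 = a.d.(rec X. a.(a.d.X + c.(X + X))) + c.((rec X. a.(a.d.X + c.(X + X))) + (rec X. a.(a.d.X + c.(X + X)))) has moves —a→ s2, —c→ s3
  s2 = d.(rec X. a.(a.d.X + c.(X + X))) has moves —d→ s0
  s3 = (rec X. a.(a.d.X + c.(X + X))) + (rec X. a.(a.d.X + c.(X + X))) has moves —a→ s1
Reachable graph of Q (4 states):
  t0 = rec X. a.(a.a.X + c.(X + X)) has moves —a→ t1
  t1 = a.a.(rec X. a.(a.a.X + c.(X + X))) + c.((rec X. a.(a.a.X + c.(X + X))) + (rec X. a.(a.a.X + c.(X + X)))) has moves —a→ t2, —c→ t3
  t2 = a.(rec X. a.(a.a.X + c.(X + X))) has moves —a→ t0
  t3 = (rec X. a.(a.a.X + c.(X + X))) + (rec X. a.(a.a.X + c.(X + X))) has moves —a→ t1
Trace ⟨aad⟩ through P, begin at {s0}:
  after a @ step 1: {s1}
  after a @ step 2: {s2}
  after d @ step 3: {s0}
  P completes σ.
Trace ⟨aad⟩ through Q, begin at {t0}:
  after a @ step 1: {t1}
  after a @ step 2: {t2}
  after d @ step 3: ∅ (Q stuck)

aad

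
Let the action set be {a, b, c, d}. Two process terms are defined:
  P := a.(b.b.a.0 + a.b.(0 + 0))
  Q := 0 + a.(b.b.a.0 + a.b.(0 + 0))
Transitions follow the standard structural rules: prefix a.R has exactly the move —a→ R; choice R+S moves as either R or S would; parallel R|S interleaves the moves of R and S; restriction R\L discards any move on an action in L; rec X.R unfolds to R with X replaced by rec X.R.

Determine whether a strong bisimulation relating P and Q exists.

YES

P's transition system — 7 states:
  m0 = a.(b.b.a.0 + a.b.(0 + 0)) :: =a=> m1
  m1 = b.b.a.0 + a.b.(0 + 0) :: =a=> m2, =b=> m3
  m2 = b.(0 + 0) :: =b=> m4
  m3 = b.a.0 :: =b=> m5
  m4 = 0 + 0 :: deadlocked
  m5 = a.0 :: =a=> m6
  m6 = 0 :: deadlocked
Q's transition system — 7 states:
  n0 = 0 + a.(b.b.a.0 + a.b.(0 + 0)) :: =a=> n1
  n1 = b.b.a.0 + a.b.(0 + 0) :: =a=> n2, =b=> n3
  n2 = b.(0 + 0) :: =b=> n4
  n3 = b.a.0 :: =b=> n5
  n4 = 0 + 0 :: deadlocked
  n5 = a.0 :: =a=> n6
  n6 = 0 :: deadlocked
Partition-refinement fixed point:
  B0 = {m0, n0}
  B1 = {m1, n1}
  B2 = {m3, n3}
  B3 = {m5, n5}
  B4 = {m4, m6, n4, n6}
  B5 = {m2, n2}
m0 ∈ B0, n0 ∈ B0 → same block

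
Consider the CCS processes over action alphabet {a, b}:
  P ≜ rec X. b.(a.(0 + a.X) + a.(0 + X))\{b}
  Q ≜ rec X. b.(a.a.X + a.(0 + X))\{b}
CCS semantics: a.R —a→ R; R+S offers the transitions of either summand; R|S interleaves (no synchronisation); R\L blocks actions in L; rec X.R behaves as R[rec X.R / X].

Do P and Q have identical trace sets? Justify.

LTS(P): 5 reachable states
  s0 = rec X. b.(a.(0 + a.X) + a.(0 + X))\{b} → ··b··> s1
  s1 = (a.(0 + a.(rec X. b.(a.(0 + a.X) + a.(0 + X))\{b})) + a.(0 + (rec X. b.(a.(0 + a.X) + a.(0 + X))\{b})))\{b} → ··a··> s2, ··a··> s3
  s2 = (0 + (rec X. b.(a.(0 + a.X) + a.(0 + X))\{b}))\{b} → (no moves)
  s3 = (0 + a.(rec X. b.(a.(0 + a.X) + a.(0 + X))\{b}))\{b} → ··a··> s4
  s4 = (rec X. b.(a.(0 + a.X) + a.(0 + X))\{b})\{b} → (no moves)
LTS(Q): 5 reachable states
  t0 = rec X. b.(a.a.X + a.(0 + X))\{b} → ··b··> t1
  t1 = (a.a.(rec X. b.(a.a.X + a.(0 + X))\{b}) + a.(0 + (rec X. b.(a.a.X + a.(0 + X))\{b})))\{b} → ··a··> t2, ··a··> t3
  t2 = (0 + (rec X. b.(a.a.X + a.(0 + X))\{b}))\{b} → (no moves)
  t3 = (a.(rec X. b.(a.a.X + a.(0 + X))\{b}))\{b} → ··a··> t4
  t4 = (rec X. b.(a.a.X + a.(0 + X))\{b})\{b} → (no moves)
Partition-refinement fixed point:
  B0 = {s0, t0}
  B1 = {s1, t1}
  B2 = {s3, t3}
  B3 = {s2, s4, t2, t4}
s0 ∈ B0, t0 ∈ B0 → same block
Bisimilar ⇒ trace-equivalent.

traces(P) = traces(Q)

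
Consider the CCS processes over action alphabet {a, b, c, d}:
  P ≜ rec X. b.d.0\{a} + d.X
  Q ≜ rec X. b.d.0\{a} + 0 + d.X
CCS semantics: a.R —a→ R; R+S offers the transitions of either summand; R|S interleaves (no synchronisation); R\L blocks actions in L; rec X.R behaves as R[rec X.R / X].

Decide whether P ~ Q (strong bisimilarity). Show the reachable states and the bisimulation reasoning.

LTS(P): 3 reachable states
  p0 = rec X. b.d.0\{a} + d.X ⊢ —b→ p1, —d→ p0
  p1 = d.0\{a} ⊢ —d→ p2
  p2 = 0\{a} ⊢ ∅
LTS(Q): 3 reachable states
  q0 = rec X. b.d.0\{a} + 0 + d.X ⊢ —b→ q1, —d→ q0
  q1 = d.0\{a} ⊢ —d→ q2
  q2 = 0\{a} ⊢ ∅
Coarsest stable partition (strong bisimilarity classes):
  B0 = {p0, q0}
  B1 = {p1, q1}
  B2 = {p2, q2}
p0 ∈ B0, q0 ∈ B0 → same block

bisimilar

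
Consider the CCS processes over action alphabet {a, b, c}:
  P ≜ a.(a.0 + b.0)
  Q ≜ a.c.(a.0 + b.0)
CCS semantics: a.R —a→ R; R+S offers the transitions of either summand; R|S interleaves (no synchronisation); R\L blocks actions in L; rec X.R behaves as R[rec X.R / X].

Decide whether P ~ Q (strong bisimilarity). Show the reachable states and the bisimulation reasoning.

P's transition system — 3 states:
  p0 = a.(a.0 + b.0) → -a-> p1
  p1 = a.0 + b.0 → -a-> p2, -b-> p2
  p2 = 0 → ·
Q's transition system — 4 states:
  q0 = a.c.(a.0 + b.0) → -a-> q1
  q1 = c.(a.0 + b.0) → -c-> q2
  q2 = a.0 + b.0 → -a-> q3, -b-> q3
  q3 = 0 → ·
Partition-refinement fixed point:
  B0 = {p0}
  B1 = {p1, q2}
  B2 = {p2, q3}
  B3 = {q0}
  B4 = {q1}
p0 ∈ B0, q0 ∈ B3 → different blocks

P ≁ Q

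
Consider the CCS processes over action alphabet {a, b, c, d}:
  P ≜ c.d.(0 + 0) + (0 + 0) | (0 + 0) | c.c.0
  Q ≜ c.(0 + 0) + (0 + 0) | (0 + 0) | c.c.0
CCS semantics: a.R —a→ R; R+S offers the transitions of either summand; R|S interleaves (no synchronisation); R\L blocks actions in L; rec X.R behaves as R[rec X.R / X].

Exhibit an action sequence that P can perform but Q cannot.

cd

LTS(P): 5 reachable states
  u0 = c.d.(0 + 0) + (0 + 0) | (0 + 0) | c.c.0 → —c→ u1, —c→ u2
  u1 = (0 + 0) | (0 + 0) | c.0 → —c→ u3
  u2 = d.(0 + 0) → —d→ u4
  u3 = (0 + 0) | (0 + 0) | 0 → ∅
  u4 = 0 + 0 → ∅
LTS(Q): 4 reachable states
  v0 = c.(0 + 0) + (0 + 0) | (0 + 0) | c.c.0 → —c→ v1, —c→ v2
  v1 = (0 + 0) | (0 + 0) | c.0 → —c→ v3
  v2 = 0 + 0 → ∅
  v3 = (0 + 0) | (0 + 0) | 0 → ∅
Executing cd from P (initial set {u0}):
  [1] c ⇒ {u1, u2}
  [2] d ⇒ {u4}
  — P admits the full trace.
Executing cd from Q (initial set {v0}):
  [1] c ⇒ {v1, v2}
  [2] d ⇒ ∅  — Q cannot continue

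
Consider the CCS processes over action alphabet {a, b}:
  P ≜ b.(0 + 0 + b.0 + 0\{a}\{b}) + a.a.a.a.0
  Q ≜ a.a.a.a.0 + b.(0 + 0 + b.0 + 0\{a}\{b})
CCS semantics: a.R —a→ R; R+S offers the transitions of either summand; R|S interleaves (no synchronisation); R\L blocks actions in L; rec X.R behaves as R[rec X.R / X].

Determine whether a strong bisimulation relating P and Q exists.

LTS(P): 6 reachable states
  m0 = b.(0 + 0 + b.0 + 0\{a}\{b}) + a.a.a.a.0 has moves -a-> m1, -b-> m2
  m1 = a.a.a.0 has moves -a-> m3
  m2 = 0 + 0 + b.0 + 0\{a}\{b} has moves -b-> m4
  m3 = a.a.0 has moves -a-> m5
  m4 = 0 has moves ∅
  m5 = a.0 has moves -a-> m4
LTS(Q): 6 reachable states
  n0 = a.a.a.a.0 + b.(0 + 0 + b.0 + 0\{a}\{b}) has moves -a-> n1, -b-> n2
  n1 = a.a.a.0 has moves -a-> n3
  n2 = 0 + 0 + b.0 + 0\{a}\{b} has moves -b-> n4
  n3 = a.a.0 has moves -a-> n5
  n4 = 0 has moves ∅
  n5 = a.0 has moves -a-> n4
Partition-refinement fixed point:
  B0 = {m0, n0}
  B1 = {m1, n1}
  B2 = {m3, n3}
  B3 = {m5, n5}
  B4 = {m4, n4}
  B5 = {m2, n2}
m0 ∈ B0, n0 ∈ B0 → same block

bisimilar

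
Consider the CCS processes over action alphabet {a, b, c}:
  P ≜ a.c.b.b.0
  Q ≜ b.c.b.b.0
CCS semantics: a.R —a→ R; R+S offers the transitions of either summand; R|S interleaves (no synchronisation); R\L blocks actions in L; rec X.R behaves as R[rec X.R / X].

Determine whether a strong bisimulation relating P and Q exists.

Reachable graph of P (5 states):
  s0 = a.c.b.b.0 has moves ··a··> s1
  s1 = c.b.b.0 has moves ··c··> s2
  s2 = b.b.0 has moves ··b··> s3
  s3 = b.0 has moves ··b··> s4
  s4 = 0 has moves stopped
Reachable graph of Q (5 states):
  t0 = b.c.b.b.0 has moves ··b··> t1
  t1 = c.b.b.0 has moves ··c··> t2
  t2 = b.b.0 has moves ··b··> t3
  t3 = b.0 has moves ··b··> t4
  t4 = 0 has moves stopped
Bisimilarity quotient blocks:
  B0 = {s0}
  B1 = {s1, t1}
  B2 = {s2, t2}
  B3 = {s3, t3}
  B4 = {s4, t4}
  B5 = {t0}
s0 ∈ B0, t0 ∈ B5 → different blocks

P ≁ Q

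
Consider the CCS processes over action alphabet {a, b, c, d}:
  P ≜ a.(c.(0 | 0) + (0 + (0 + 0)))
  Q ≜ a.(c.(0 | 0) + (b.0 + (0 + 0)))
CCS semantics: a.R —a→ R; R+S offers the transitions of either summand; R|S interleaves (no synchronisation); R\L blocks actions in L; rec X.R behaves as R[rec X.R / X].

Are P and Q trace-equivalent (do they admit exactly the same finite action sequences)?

Reachable graph of P (3 states):
  m0 = a.(c.(0 | 0) + (0 + (0 + 0))) → =a=> m1
  m1 = c.(0 | 0) + (0 + (0 + 0)) → =c=> m2
  m2 = 0 | 0 → deadlocked
Reachable graph of Q (4 states):
  n0 = a.(c.(0 | 0) + (b.0 + (0 + 0))) → =a=> n1
  n1 = c.(0 | 0) + (b.0 + (0 + 0)) → =b=> n2, =c=> n3
  n2 = 0 → deadlocked
  n3 = 0 | 0 → deadlocked
Run σ = ⟨ab⟩ on Q: start {n0}
  after a @ step 1: {n1}
  after b @ step 2: {n2}
  ✓ Q
Run σ = ⟨ab⟩ on P: start {m0}
  after a @ step 1: {m1}
  after b @ step 2: ∅  — P cannot continue

NO — witness ⟨ab⟩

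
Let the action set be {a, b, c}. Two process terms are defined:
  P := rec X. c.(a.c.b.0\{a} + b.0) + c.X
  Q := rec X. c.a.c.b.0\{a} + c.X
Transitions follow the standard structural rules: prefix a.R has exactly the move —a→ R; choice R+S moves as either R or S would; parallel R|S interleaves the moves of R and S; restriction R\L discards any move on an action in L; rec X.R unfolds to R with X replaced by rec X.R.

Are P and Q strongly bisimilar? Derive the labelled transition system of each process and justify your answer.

P ≁ Q

P's transition system — 6 states:
  p0 = rec X. c.(a.c.b.0\{a} + b.0) + c.X :: --c--▸ p0, --c--▸ p1
  p1 = a.c.b.0\{a} + b.0 :: --a--▸ p2, --b--▸ p3
  p2 = c.b.0\{a} :: --c--▸ p4
  p3 = 0 :: deadlocked
  p4 = b.0\{a} :: --b--▸ p5
  p5 = 0\{a} :: deadlocked
Q's transition system — 5 states:
  q0 = rec X. c.a.c.b.0\{a} + c.X :: --c--▸ q0, --c--▸ q1
  q1 = a.c.b.0\{a} :: --a--▸ q2
  q2 = c.b.0\{a} :: --c--▸ q3
  q3 = b.0\{a} :: --b--▸ q4
  q4 = 0\{a} :: deadlocked
Coarsest stable partition (strong bisimilarity classes):
  B0 = {p0}
  B1 = {p1}
  B2 = {p2, q2}
  B3 = {p4, q3}
  B4 = {p3, p5, q4}
  B5 = {q0}
  B6 = {q1}
p0 ∈ B0, q0 ∈ B5 → different blocks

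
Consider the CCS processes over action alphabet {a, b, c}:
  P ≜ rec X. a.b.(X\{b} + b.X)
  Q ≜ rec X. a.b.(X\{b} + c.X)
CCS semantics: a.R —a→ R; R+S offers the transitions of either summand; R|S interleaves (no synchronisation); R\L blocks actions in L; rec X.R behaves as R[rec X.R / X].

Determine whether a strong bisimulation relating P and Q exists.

Reachable graph of P (4 states):
  u0 = rec X. a.b.(X\{b} + b.X) → -a-> u1
  u1 = b.((rec X. a.b.(X\{b} + b.X))\{b} + b.(rec X. a.b.(X\{b} + b.X))) → -b-> u2
  u2 = (rec X. a.b.(X\{b} + b.X))\{b} + b.(rec X. a.b.(X\{b} + b.X)) → -a-> u3, -b-> u0
  u3 = (b.((rec X. a.b.(X\{b} + b.X))\{b} + b.(rec X. a.b.(X\{b} + b.X))))\{b} → (no moves)
Reachable graph of Q (4 states):
  v0 = rec X. a.b.(X\{b} + c.X) → -a-> v1
  v1 = b.((rec X. a.b.(X\{b} + c.X))\{b} + c.(rec X. a.b.(X\{b} + c.X))) → -b-> v2
  v2 = (rec X. a.b.(X\{b} + c.X))\{b} + c.(rec X. a.b.(X\{b} + c.X)) → -a-> v3, -c-> v0
  v3 = (b.((rec X. a.b.(X\{b} + c.X))\{b} + c.(rec X. a.b.(X\{b} + c.X))))\{b} → (no moves)
Coarsest stable partition (strong bisimilarity classes):
  B0 = {u0}
  B1 = {u1}
  B2 = {u2}
  B3 = {u3, v3}
  B4 = {v0}
  B5 = {v1}
  B6 = {v2}
u0 ∈ B0, v0 ∈ B4 → different blocks

NO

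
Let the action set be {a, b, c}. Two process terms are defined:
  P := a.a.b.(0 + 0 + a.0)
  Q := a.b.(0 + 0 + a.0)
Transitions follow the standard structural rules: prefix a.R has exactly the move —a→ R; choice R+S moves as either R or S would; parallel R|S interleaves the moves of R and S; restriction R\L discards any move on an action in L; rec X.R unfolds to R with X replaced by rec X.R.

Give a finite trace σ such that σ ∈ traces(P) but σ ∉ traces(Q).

P's transition system — 5 states:
  u0 = a.a.b.(0 + 0 + a.0) → ··a··> u1
  u1 = a.b.(0 + 0 + a.0) → ··a··> u2
  u2 = b.(0 + 0 + a.0) → ··b··> u3
  u3 = 0 + 0 + a.0 → ··a··> u4
  u4 = 0 → (no moves)
Q's transition system — 4 states:
  v0 = a.b.(0 + 0 + a.0) → ··a··> v1
  v1 = b.(0 + 0 + a.0) → ··b··> v2
  v2 = 0 + 0 + a.0 → ··a··> v3
  v3 = 0 → (no moves)
Executing aa from P (initial set {u0}):
  [1] a ⇒ {u1}
  [2] a ⇒ {u2}
  P completes σ.
Executing aa from Q (initial set {v0}):
  [1] a ⇒ {v1}
  [2] a ⇒ no successor for Q

aa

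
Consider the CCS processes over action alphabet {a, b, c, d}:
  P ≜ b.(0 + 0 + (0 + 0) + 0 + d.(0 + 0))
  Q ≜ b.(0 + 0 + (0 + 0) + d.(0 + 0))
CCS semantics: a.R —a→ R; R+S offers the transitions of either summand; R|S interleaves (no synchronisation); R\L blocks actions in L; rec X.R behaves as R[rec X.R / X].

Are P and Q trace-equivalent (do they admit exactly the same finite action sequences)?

P's transition system — 3 states:
  m0 = b.(0 + 0 + (0 + 0) + 0 + d.(0 + 0)) has moves —b→ m1
  m1 = 0 + 0 + (0 + 0) + 0 + d.(0 + 0) has moves —d→ m2
  m2 = 0 + 0 has moves ·
Q's transition system — 3 states:
  n0 = b.(0 + 0 + (0 + 0) + d.(0 + 0)) has moves —b→ n1
  n1 = 0 + 0 + (0 + 0) + d.(0 + 0) has moves —d→ n2
  n2 = 0 + 0 has moves ·
Partition-refinement fixed point:
  B0 = {m0, n0}
  B1 = {m1, n1}
  B2 = {m2, n2}
m0 ∈ B0, n0 ∈ B0 → same block
Bisimilar ⇒ trace-equivalent.

trace-equivalent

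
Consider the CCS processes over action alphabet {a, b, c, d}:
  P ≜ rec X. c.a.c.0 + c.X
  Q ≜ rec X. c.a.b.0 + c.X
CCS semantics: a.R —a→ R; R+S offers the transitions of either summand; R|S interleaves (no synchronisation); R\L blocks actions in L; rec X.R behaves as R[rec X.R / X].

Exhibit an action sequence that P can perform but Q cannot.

cac

P's transition system — 4 states:
  s0 = rec X. c.a.c.0 + c.X ⊢ ··c··> s0, ··c··> s1
  s1 = a.c.0 ⊢ ··a··> s2
  s2 = c.0 ⊢ ··c··> s3
  s3 = 0 ⊢ deadlocked
Q's transition system — 4 states:
  t0 = rec X. c.a.b.0 + c.X ⊢ ··c··> t0, ··c··> t1
  t1 = a.b.0 ⊢ ··a··> t2
  t2 = b.0 ⊢ ··b··> t3
  t3 = 0 ⊢ deadlocked
Run σ = ⟨cac⟩ on P: start {s0}
  after c @ step 1: {s0, s1}
  after a @ step 2: {s2}
  after c @ step 3: {s3}
  P completes σ.
Run σ = ⟨cac⟩ on Q: start {t0}
  after c @ step 1: {t0, t1}
  after a @ step 2: {t2}
  after c @ step 3: no successor for Q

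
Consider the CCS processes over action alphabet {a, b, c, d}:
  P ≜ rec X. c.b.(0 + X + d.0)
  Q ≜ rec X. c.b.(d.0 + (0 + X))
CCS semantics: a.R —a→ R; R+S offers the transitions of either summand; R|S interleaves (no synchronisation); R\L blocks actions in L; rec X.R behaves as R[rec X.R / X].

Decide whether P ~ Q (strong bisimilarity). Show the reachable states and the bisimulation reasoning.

P ~ Q

P's transition system — 4 states:
  m0 = rec X. c.b.(0 + X + d.0) ⊢ ··c··> m1
  m1 = b.(0 + (rec X. c.b.(0 + X + d.0)) + d.0) ⊢ ··b··> m2
  m2 = 0 + (rec X. c.b.(0 + X + d.0)) + d.0 ⊢ ··c··> m1, ··d··> m3
  m3 = 0 ⊢ deadlocked
Q's transition system — 4 states:
  n0 = rec X. c.b.(d.0 + (0 + X)) ⊢ ··c··> n1
  n1 = b.(d.0 + (0 + (rec X. c.b.(d.0 + (0 + X))))) ⊢ ··b··> n2
  n2 = d.0 + (0 + (rec X. c.b.(d.0 + (0 + X)))) ⊢ ··c··> n1, ··d··> n3
  n3 = 0 ⊢ deadlocked
Bisimilarity quotient blocks:
  B0 = {m0, n0}
  B1 = {m1, n1}
  B2 = {m2, n2}
  B3 = {m3, n3}
m0 ∈ B0, n0 ∈ B0 → same block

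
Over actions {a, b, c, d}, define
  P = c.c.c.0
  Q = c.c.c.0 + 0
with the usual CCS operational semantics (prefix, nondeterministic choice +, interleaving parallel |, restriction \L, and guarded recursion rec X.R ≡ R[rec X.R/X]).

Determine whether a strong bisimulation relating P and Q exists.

bisimilar

LTS(P): 4 reachable states
  m0 = c.c.c.0 → -c-> m1
  m1 = c.c.0 → -c-> m2
  m2 = c.0 → -c-> m3
  m3 = 0 → ∅
LTS(Q): 4 reachable states
  n0 = c.c.c.0 + 0 → -c-> n1
  n1 = c.c.0 → -c-> n2
  n2 = c.0 → -c-> n3
  n3 = 0 → ∅
Bisimilarity quotient blocks:
  B0 = {m0, n0}
  B1 = {m1, n1}
  B2 = {m2, n2}
  B3 = {m3, n3}
m0 ∈ B0, n0 ∈ B0 → same block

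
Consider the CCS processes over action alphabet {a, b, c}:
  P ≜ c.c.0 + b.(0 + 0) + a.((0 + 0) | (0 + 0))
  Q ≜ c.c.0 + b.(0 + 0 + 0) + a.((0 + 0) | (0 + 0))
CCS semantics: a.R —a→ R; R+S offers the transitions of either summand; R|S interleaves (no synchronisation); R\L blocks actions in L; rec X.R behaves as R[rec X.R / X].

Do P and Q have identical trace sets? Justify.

YES

P's transition system — 5 states:
  p0 = c.c.0 + b.(0 + 0) + a.((0 + 0) | (0 + 0)) :: ··a··> p1, ··b··> p2, ··c··> p3
  p1 = (0 + 0) | (0 + 0) :: ∅
  p2 = 0 + 0 :: ∅
  p3 = c.0 :: ··c··> p4
  p4 = 0 :: ∅
Q's transition system — 5 states:
  q0 = c.c.0 + b.(0 + 0 + 0) + a.((0 + 0) | (0 + 0)) :: ··a··> q1, ··b··> q2, ··c··> q3
  q1 = (0 + 0) | (0 + 0) :: ∅
  q2 = 0 + 0 + 0 :: ∅
  q3 = c.0 :: ··c··> q4
  q4 = 0 :: ∅
Coarsest stable partition (strong bisimilarity classes):
  B0 = {p0, q0}
  B1 = {p1, p2, p4, q1, q2, q4}
  B2 = {p3, q3}
p0 ∈ B0, q0 ∈ B0 → same block
Bisimilar ⇒ trace-equivalent.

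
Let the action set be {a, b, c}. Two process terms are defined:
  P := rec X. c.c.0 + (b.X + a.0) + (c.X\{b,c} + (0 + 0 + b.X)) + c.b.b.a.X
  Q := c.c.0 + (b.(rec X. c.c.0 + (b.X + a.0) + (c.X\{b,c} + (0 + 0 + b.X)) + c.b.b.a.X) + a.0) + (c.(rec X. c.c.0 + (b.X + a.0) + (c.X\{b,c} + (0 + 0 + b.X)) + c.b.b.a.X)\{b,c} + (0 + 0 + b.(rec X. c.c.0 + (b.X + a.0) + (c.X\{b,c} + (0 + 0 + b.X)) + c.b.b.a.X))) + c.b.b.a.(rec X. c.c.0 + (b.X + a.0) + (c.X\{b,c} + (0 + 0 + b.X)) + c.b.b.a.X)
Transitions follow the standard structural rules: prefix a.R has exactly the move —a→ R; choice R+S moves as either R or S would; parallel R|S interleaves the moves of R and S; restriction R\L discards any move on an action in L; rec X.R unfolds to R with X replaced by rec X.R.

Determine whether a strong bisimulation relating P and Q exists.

YES

LTS(P): 8 reachable states
  u0 = rec X. c.c.0 + (b.X + a.0) + (c.X\{b,c} + (0 + 0 + b.X)) + c.b.b.a.X has moves -a-> u1, -b-> u0, -c-> u2, -c-> u3, -c-> u4
  u1 = 0 has moves deadlocked
  u2 = (rec X. c.c.0 + (b.X + a.0) + (c.X\{b,c} + (0 + 0 + b.X)) + c.b.b.a.X)\{b,c} has moves -a-> u5
  u3 = b.b.a.(rec X. c.c.0 + (b.X + a.0) + (c.X\{b,c} + (0 + 0 + b.X)) + c.b.b.a.X) has moves -b-> u6
  u4 = c.0 has moves -c-> u1
  u5 = 0\{b,c} has moves deadlocked
  u6 = b.a.(rec X. c.c.0 + (b.X + a.0) + (c.X\{b,c} + (0 + 0 + b.X)) + c.b.b.a.X) has moves -b-> u7
  u7 = a.(rec X. c.c.0 + (b.X + a.0) + (c.X\{b,c} + (0 + 0 + b.X)) + c.b.b.a.X) has moves -a-> u0
LTS(Q): 9 reachable states
  v0 = c.c.0 + (b.(rec X. c.c.0 + (b.X + a.0) + (c.X\{b,c} + (0 + 0 + b.X)) + c.b.b.a.X) + a.0) + (c.(rec X. c.c.0 + (b.X + a.0) + (c.X\{b,c} + (0 + 0 + b.X)) + c.b.b.a.X)\{b,c} + (0 + 0 + b.(rec X. c.c.0 + (b.X + a.0) + (c.X\{b,c} + (0 + 0 + b.X)) + c.b.b.a.X))) + c.b.b.a.(rec X. c.c.0 + (b.X + a.0) + (c.X\{b,c} + (0 + 0 + b.X)) + c.b.b.a.X) has moves -a-> v1, -b-> v2, -c-> v3, -c-> v4, -c-> v5
  v1 = 0 has moves deadlocked
  v2 = rec X. c.c.0 + (b.X + a.0) + (c.X\{b,c} + (0 + 0 + b.X)) + c.b.b.a.X has moves -a-> v1, -b-> v2, -c-> v3, -c-> v4, -c-> v5
  v3 = (rec X. c.c.0 + (b.X + a.0) + (c.X\{b,c} + (0 + 0 + b.X)) + c.b.b.a.X)\{b,c} has moves -a-> v6
  v4 = b.b.a.(rec X. c.c.0 + (b.X + a.0) + (c.X\{b,c} + (0 + 0 + b.X)) + c.b.b.a.X) has moves -b-> v7
  v5 = c.0 has moves -c-> v1
  v6 = 0\{b,c} has moves deadlocked
  v7 = b.a.(rec X. c.c.0 + (b.X + a.0) + (c.X\{b,c} + (0 + 0 + b.X)) + c.b.b.a.X) has moves -b-> v8
  v8 = a.(rec X. c.c.0 + (b.X + a.0) + (c.X\{b,c} + (0 + 0 + b.X)) + c.b.b.a.X) has moves -a-> v2
Coarsest stable partition (strong bisimilarity classes):
  B0 = {u0, v0, v2}
  B1 = {u1, u5, v1, v6}
  B2 = {u4, v5}
  B3 = {u3, v4}
  B4 = {u6, v7}
  B5 = {u7, v8}
  B6 = {u2, v3}
u0 ∈ B0, v0 ∈ B0 → same block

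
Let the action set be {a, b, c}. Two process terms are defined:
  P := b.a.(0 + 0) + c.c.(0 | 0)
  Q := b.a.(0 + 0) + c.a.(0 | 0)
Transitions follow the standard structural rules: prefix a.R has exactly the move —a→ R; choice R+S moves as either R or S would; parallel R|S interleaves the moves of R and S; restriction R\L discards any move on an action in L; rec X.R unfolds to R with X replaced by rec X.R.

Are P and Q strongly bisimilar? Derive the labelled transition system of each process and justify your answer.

P ≁ Q

P's transition system — 5 states:
  p0 = b.a.(0 + 0) + c.c.(0 | 0) has moves =b=> p1, =c=> p2
  p1 = a.(0 + 0) has moves =a=> p3
  p2 = c.(0 | 0) has moves =c=> p4
  p3 = 0 + 0 has moves (no moves)
  p4 = 0 | 0 has moves (no moves)
Q's transition system — 5 states:
  q0 = b.a.(0 + 0) + c.a.(0 | 0) has moves =b=> q1, =c=> q2
  q1 = a.(0 + 0) has moves =a=> q3
  q2 = a.(0 | 0) has moves =a=> q4
  q3 = 0 + 0 has moves (no moves)
  q4 = 0 | 0 has moves (no moves)
Bisimilarity quotient blocks:
  B0 = {p0}
  B1 = {p2}
  B2 = {p3, p4, q3, q4}
  B3 = {p1, q1, q2}
  B4 = {q0}
p0 ∈ B0, q0 ∈ B4 → different blocks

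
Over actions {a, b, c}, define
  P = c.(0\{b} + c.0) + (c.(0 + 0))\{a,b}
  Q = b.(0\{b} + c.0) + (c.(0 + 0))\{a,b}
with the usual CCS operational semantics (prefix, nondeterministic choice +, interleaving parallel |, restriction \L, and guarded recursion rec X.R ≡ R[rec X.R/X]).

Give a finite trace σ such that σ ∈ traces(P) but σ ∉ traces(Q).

cc

Reachable graph of P (4 states):
  u0 = c.(0\{b} + c.0) + (c.(0 + 0))\{a,b} → -c-> u1, -c-> u2
  u1 = (0 + 0)\{a,b} → ∅
  u2 = 0\{b} + c.0 → -c-> u3
  u3 = 0 → ∅
Reachable graph of Q (4 states):
  v0 = b.(0\{b} + c.0) + (c.(0 + 0))\{a,b} → -b-> v1, -c-> v2
  v1 = 0\{b} + c.0 → -c-> v3
  v2 = (0 + 0)\{a,b} → ∅
  v3 = 0 → ∅
Run σ = ⟨cc⟩ on P: start {u0}
  step 1 (c): {u1, u2}
  step 2 (c): {u3}
  — P admits the full trace.
Run σ = ⟨cc⟩ on Q: start {v0}
  step 1 (c): {v2}
  step 2 (c): no successor for Q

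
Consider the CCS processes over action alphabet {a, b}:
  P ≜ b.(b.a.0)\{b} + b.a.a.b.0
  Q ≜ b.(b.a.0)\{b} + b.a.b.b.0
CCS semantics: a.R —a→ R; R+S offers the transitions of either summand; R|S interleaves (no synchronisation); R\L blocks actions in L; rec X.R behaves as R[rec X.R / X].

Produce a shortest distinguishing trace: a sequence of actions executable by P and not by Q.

baa

Reachable graph of P (6 states):
  u0 = b.(b.a.0)\{b} + b.a.a.b.0 has moves ··b··> u1, ··b··> u2
  u1 = (b.a.0)\{b} has moves deadlocked
  u2 = a.a.b.0 has moves ··a··> u3
  u3 = a.b.0 has moves ··a··> u4
  u4 = b.0 has moves ··b··> u5
  u5 = 0 has moves deadlocked
Reachable graph of Q (6 states):
  v0 = b.(b.a.0)\{b} + b.a.b.b.0 has moves ··b··> v1, ··b··> v2
  v1 = (b.a.0)\{b} has moves deadlocked
  v2 = a.b.b.0 has moves ··a··> v3
  v3 = b.b.0 has moves ··b··> v4
  v4 = b.0 has moves ··b··> v5
  v5 = 0 has moves deadlocked
Executing baa from P (initial set {u0}):
  after b @ step 1: {u1, u2}
  after a @ step 2: {u3}
  after a @ step 3: {u4}
  — P admits the full trace.
Executing baa from Q (initial set {v0}):
  after b @ step 1: {v1, v2}
  after a @ step 2: {v3}
  after a @ step 3: ∅ (Q stuck)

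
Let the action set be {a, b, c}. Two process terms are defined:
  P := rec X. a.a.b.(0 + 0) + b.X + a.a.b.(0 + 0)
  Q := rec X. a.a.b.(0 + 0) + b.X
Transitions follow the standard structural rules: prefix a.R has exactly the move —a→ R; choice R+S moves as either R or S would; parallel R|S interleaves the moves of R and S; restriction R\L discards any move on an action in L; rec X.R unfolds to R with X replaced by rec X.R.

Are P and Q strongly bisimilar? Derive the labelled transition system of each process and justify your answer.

P ~ Q

Reachable graph of P (4 states):
  u0 = rec X. a.a.b.(0 + 0) + b.X + a.a.b.(0 + 0) :: =a=> u1, =b=> u0
  u1 = a.b.(0 + 0) :: =a=> u2
  u2 = b.(0 + 0) :: =b=> u3
  u3 = 0 + 0 :: ·
Reachable graph of Q (4 states):
  v0 = rec X. a.a.b.(0 + 0) + b.X :: =a=> v1, =b=> v0
  v1 = a.b.(0 + 0) :: =a=> v2
  v2 = b.(0 + 0) :: =b=> v3
  v3 = 0 + 0 :: ·
Bisimilarity quotient blocks:
  B0 = {u0, v0}
  B1 = {u1, v1}
  B2 = {u2, v2}
  B3 = {u3, v3}
u0 ∈ B0, v0 ∈ B0 → same block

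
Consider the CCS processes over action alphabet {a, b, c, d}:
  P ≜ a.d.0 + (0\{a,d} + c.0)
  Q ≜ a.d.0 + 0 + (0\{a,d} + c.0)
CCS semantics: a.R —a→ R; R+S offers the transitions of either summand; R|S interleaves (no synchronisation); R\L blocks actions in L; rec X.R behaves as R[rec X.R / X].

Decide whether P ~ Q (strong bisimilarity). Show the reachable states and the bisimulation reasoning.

bisimilar

LTS(P): 3 reachable states
  s0 = a.d.0 + (0\{a,d} + c.0) → ··a··> s1, ··c··> s2
  s1 = d.0 → ··d··> s2
  s2 = 0 → deadlocked
LTS(Q): 3 reachable states
  t0 = a.d.0 + 0 + (0\{a,d} + c.0) → ··a··> t1, ··c··> t2
  t1 = d.0 → ··d··> t2
  t2 = 0 → deadlocked
Bisimilarity quotient blocks:
  B0 = {s0, t0}
  B1 = {s2, t2}
  B2 = {s1, t1}
s0 ∈ B0, t0 ∈ B0 → same block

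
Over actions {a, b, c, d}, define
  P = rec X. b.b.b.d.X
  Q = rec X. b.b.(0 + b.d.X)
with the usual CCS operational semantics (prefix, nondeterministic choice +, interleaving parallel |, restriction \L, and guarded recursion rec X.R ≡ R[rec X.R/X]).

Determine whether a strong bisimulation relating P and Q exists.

LTS(P): 4 reachable states
  s0 = rec X. b.b.b.d.X | ··b··> s1
  s1 = b.b.d.(rec X. b.b.b.d.X) | ··b··> s2
  s2 = b.d.(rec X. b.b.b.d.X) | ··b··> s3
  s3 = d.(rec X. b.b.b.d.X) | ··d··> s0
LTS(Q): 4 reachable states
  t0 = rec X. b.b.(0 + b.d.X) | ··b··> t1
  t1 = b.(0 + b.d.(rec X. b.b.(0 + b.d.X))) | ··b··> t2
  t2 = 0 + b.d.(rec X. b.b.(0 + b.d.X)) | ··b··> t3
  t3 = d.(rec X. b.b.(0 + b.d.X)) | ··d··> t0
Coarsest stable partition (strong bisimilarity classes):
  B0 = {s0, t0}
  B1 = {s1, t1}
  B2 = {s2, t2}
  B3 = {s3, t3}
s0 ∈ B0, t0 ∈ B0 → same block

YES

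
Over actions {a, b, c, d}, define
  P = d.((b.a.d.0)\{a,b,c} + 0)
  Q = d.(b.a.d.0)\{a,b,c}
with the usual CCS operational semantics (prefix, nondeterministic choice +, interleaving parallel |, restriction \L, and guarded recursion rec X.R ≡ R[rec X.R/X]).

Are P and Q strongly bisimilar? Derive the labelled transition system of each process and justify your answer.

YES

P's transition system — 2 states:
  m0 = d.((b.a.d.0)\{a,b,c} + 0) :: =d=> m1
  m1 = (b.a.d.0)\{a,b,c} + 0 :: ·
Q's transition system — 2 states:
  n0 = d.(b.a.d.0)\{a,b,c} :: =d=> n1
  n1 = (b.a.d.0)\{a,b,c} :: ·
Partition-refinement fixed point:
  B0 = {m0, n0}
  B1 = {m1, n1}
m0 ∈ B0, n0 ∈ B0 → same block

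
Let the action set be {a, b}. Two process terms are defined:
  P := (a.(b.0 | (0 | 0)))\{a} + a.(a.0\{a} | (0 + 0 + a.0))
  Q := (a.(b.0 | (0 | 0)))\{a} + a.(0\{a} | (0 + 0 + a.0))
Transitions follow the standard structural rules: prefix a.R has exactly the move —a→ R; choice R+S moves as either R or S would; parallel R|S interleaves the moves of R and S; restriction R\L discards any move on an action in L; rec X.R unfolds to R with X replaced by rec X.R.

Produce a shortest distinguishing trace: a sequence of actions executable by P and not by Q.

P's transition system — 5 states:
  s0 = (a.(b.0 | (0 | 0)))\{a} + a.(a.0\{a} | (0 + 0 + a.0)) ⊢ -a-> s1
  s1 = a.0\{a} | (0 + 0 + a.0) ⊢ -a-> s2, -a-> s3
  s2 = 0\{a} | (0 + 0 + a.0) ⊢ -a-> s4
  s3 = a.0\{a} | 0 ⊢ -a-> s4
  s4 = 0\{a} | 0 ⊢ deadlocked
Q's transition system — 3 states:
  t0 = (a.(b.0 | (0 | 0)))\{a} + a.(0\{a} | (0 + 0 + a.0)) ⊢ -a-> t1
  t1 = 0\{a} | (0 + 0 + a.0) ⊢ -a-> t2
  t2 = 0\{a} | 0 ⊢ deadlocked
Trace ⟨aaa⟩ through P, begin at {s0}:
  step 1 (a): {s1}
  step 2 (a): {s2, s3}
  step 3 (a): {s4}
  — P admits the full trace.
Trace ⟨aaa⟩ through Q, begin at {t0}:
  step 1 (a): {t1}
  step 2 (a): {t2}
  step 3 (a): ∅  — Q cannot continue

aaa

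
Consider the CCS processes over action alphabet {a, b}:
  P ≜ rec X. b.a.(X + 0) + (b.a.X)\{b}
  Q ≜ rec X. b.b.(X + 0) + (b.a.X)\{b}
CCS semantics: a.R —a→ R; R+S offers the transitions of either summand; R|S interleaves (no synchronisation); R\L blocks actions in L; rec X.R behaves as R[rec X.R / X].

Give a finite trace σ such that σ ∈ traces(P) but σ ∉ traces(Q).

Reachable graph of P (3 states):
  p0 = rec X. b.a.(X + 0) + (b.a.X)\{b} | --b--▸ p1
  p1 = a.((rec X. b.a.(X + 0) + (b.a.X)\{b}) + 0) | --a--▸ p2
  p2 = (rec X. b.a.(X + 0) + (b.a.X)\{b}) + 0 | --b--▸ p1
Reachable graph of Q (3 states):
  q0 = rec X. b.b.(X + 0) + (b.a.X)\{b} | --b--▸ q1
  q1 = b.((rec X. b.b.(X + 0) + (b.a.X)\{b}) + 0) | --b--▸ q2
  q2 = (rec X. b.b.(X + 0) + (b.a.X)\{b}) + 0 | --b--▸ q1
Trace ⟨ba⟩ through P, begin at {p0}:
  after b @ step 1: {p1}
  after a @ step 2: {p2}
  P completes σ.
Trace ⟨ba⟩ through Q, begin at {q0}:
  after b @ step 1: {q1}
  after a @ step 2: ∅ (Q stuck)

ba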